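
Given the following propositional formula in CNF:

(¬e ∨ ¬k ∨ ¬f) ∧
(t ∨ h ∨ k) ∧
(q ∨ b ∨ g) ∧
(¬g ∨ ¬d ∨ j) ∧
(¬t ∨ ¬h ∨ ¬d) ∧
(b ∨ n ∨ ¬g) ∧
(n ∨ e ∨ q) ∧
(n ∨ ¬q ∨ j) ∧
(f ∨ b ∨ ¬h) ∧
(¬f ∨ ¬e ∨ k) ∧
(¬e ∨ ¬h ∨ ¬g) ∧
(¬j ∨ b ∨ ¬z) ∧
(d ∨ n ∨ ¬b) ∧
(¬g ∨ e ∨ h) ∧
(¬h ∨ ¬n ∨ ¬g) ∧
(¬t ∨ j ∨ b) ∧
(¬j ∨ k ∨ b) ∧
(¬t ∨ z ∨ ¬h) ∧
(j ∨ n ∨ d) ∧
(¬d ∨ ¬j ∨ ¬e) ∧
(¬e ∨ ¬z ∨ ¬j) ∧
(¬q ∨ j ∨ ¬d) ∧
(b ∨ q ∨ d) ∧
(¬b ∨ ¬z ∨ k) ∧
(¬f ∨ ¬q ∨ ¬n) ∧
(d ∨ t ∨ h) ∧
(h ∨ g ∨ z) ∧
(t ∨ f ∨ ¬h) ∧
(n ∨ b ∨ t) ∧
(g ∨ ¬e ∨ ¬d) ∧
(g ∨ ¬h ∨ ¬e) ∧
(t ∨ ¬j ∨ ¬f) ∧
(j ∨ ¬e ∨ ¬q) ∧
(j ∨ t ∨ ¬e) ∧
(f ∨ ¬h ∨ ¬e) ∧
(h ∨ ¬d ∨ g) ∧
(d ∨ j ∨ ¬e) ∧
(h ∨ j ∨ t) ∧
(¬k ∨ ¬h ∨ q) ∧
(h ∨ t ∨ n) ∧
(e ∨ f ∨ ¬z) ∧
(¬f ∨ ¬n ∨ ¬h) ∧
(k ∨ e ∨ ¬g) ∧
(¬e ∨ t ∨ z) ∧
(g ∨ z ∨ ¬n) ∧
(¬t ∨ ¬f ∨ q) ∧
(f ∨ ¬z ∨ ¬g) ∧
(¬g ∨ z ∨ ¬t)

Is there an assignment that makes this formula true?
No

No, the formula is not satisfiable.

No assignment of truth values to the variables can make all 48 clauses true simultaneously.

The formula is UNSAT (unsatisfiable).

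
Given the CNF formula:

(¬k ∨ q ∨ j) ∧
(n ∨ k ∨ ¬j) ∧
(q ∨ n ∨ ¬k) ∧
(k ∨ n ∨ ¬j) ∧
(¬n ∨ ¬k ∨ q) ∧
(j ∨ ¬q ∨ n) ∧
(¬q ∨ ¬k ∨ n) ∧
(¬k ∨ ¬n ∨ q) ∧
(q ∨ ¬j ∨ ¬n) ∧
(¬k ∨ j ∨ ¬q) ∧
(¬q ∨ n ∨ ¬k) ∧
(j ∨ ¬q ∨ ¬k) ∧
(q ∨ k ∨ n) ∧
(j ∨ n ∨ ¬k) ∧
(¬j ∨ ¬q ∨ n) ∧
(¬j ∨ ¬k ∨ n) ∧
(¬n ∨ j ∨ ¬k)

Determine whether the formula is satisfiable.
Yes

Yes, the formula is satisfiable.

One satisfying assignment is: j=False, n=True, k=False, q=False

Verification: With this assignment, all 17 clauses evaluate to true.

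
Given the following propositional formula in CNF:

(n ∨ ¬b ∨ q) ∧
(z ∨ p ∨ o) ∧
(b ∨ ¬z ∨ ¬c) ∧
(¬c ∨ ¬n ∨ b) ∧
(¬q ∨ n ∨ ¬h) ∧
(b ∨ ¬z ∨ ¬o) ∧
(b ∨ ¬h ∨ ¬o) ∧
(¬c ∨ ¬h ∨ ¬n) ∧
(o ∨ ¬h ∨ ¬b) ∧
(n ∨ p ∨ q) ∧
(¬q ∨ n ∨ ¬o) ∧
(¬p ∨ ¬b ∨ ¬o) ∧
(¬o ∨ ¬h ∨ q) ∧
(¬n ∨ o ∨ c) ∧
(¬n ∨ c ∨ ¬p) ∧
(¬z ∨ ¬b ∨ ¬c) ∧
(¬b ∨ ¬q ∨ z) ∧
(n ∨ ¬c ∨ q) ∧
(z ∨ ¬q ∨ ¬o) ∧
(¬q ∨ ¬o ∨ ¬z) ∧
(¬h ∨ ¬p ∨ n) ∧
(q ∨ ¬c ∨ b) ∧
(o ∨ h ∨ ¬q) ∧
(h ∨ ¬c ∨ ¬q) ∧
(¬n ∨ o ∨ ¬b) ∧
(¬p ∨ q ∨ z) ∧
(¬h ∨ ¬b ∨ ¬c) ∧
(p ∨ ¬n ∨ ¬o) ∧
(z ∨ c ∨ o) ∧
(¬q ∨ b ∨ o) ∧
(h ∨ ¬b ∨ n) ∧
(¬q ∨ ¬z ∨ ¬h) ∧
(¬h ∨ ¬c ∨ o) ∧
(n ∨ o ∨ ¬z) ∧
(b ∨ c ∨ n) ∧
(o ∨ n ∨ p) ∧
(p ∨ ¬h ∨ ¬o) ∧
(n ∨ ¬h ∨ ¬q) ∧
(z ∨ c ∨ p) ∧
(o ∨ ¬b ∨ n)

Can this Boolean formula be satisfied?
No

No, the formula is not satisfiable.

No assignment of truth values to the variables can make all 40 clauses true simultaneously.

The formula is UNSAT (unsatisfiable).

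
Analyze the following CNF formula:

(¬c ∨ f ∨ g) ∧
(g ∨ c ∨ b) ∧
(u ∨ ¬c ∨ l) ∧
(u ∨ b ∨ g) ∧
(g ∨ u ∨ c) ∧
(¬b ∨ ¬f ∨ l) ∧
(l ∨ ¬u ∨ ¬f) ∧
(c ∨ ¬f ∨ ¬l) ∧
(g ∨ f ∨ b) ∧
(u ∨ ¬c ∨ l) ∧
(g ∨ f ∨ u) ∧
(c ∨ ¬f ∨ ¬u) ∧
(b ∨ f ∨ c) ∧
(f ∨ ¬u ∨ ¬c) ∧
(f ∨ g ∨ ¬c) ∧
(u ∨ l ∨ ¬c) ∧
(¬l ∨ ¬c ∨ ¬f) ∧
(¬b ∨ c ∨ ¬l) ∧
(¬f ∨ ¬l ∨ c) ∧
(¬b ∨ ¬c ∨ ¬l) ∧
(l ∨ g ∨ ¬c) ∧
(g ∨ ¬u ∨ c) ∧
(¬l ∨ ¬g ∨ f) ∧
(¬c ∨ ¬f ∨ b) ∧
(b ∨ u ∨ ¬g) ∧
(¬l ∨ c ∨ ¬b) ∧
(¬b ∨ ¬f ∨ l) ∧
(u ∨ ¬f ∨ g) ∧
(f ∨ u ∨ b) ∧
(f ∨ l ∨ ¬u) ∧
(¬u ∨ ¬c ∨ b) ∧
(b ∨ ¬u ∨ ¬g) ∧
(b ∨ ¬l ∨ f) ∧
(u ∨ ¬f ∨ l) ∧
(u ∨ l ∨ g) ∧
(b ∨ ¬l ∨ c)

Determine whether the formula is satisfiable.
Yes

Yes, the formula is satisfiable.

One satisfying assignment is: l=False, b=True, f=False, u=False, c=False, g=True

Verification: With this assignment, all 36 clauses evaluate to true.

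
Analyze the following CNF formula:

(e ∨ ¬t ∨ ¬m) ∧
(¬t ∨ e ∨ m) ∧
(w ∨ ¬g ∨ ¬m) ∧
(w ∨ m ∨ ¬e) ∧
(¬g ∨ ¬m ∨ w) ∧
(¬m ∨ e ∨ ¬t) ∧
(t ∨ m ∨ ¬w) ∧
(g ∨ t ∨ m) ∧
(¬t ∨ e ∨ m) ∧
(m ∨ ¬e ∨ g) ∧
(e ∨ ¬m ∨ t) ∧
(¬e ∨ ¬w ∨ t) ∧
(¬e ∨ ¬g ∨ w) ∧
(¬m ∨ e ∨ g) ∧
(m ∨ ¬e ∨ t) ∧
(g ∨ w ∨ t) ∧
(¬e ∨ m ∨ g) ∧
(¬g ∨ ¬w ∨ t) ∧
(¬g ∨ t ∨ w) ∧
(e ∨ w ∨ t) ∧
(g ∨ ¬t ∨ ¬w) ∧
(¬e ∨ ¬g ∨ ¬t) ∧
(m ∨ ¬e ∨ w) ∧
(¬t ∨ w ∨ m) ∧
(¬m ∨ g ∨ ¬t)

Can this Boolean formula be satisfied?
No

No, the formula is not satisfiable.

No assignment of truth values to the variables can make all 25 clauses true simultaneously.

The formula is UNSAT (unsatisfiable).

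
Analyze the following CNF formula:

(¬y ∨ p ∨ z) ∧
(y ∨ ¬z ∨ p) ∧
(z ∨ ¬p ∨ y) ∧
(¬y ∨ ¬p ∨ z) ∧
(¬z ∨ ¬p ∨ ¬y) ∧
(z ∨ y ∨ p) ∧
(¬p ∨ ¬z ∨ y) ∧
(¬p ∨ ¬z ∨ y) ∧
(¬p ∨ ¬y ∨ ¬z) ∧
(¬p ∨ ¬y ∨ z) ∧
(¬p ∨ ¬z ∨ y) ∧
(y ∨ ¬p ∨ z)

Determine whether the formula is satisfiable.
Yes

Yes, the formula is satisfiable.

One satisfying assignment is: p=False, z=True, y=True

Verification: With this assignment, all 12 clauses evaluate to true.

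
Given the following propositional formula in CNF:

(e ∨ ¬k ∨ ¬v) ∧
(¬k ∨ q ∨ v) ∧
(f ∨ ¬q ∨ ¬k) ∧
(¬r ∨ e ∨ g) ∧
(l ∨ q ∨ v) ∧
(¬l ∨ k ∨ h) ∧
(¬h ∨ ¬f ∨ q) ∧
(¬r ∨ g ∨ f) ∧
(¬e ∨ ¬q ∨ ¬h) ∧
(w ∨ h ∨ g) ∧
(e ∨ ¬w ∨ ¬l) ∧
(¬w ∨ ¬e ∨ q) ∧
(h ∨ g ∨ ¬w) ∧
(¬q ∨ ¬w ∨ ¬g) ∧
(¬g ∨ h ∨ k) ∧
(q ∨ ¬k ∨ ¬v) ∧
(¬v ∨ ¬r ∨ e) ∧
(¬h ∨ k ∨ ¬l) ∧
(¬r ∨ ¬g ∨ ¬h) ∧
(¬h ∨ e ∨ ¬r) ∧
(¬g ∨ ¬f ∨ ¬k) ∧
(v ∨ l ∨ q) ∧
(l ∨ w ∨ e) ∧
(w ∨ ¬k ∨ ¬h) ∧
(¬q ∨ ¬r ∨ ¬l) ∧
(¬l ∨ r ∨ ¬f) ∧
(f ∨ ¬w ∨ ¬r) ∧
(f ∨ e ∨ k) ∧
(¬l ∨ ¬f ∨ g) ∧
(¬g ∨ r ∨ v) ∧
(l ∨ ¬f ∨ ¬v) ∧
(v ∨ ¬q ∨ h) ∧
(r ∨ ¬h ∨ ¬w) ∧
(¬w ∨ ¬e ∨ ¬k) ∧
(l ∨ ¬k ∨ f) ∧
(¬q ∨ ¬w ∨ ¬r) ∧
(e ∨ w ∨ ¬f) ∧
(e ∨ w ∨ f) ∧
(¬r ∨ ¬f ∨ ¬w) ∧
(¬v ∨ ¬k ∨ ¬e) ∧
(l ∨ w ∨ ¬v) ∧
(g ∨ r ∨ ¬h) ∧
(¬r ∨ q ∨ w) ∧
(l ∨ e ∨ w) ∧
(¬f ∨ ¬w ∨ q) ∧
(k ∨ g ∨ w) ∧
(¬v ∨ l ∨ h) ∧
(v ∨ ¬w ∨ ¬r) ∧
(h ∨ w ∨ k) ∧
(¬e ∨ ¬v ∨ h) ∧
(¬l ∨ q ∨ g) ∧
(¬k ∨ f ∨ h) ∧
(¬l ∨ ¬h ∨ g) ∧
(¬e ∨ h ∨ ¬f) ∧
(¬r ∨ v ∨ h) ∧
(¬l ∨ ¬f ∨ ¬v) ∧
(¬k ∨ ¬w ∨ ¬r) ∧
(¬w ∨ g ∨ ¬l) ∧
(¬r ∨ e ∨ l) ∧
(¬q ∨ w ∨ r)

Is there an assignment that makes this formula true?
No

No, the formula is not satisfiable.

No assignment of truth values to the variables can make all 60 clauses true simultaneously.

The formula is UNSAT (unsatisfiable).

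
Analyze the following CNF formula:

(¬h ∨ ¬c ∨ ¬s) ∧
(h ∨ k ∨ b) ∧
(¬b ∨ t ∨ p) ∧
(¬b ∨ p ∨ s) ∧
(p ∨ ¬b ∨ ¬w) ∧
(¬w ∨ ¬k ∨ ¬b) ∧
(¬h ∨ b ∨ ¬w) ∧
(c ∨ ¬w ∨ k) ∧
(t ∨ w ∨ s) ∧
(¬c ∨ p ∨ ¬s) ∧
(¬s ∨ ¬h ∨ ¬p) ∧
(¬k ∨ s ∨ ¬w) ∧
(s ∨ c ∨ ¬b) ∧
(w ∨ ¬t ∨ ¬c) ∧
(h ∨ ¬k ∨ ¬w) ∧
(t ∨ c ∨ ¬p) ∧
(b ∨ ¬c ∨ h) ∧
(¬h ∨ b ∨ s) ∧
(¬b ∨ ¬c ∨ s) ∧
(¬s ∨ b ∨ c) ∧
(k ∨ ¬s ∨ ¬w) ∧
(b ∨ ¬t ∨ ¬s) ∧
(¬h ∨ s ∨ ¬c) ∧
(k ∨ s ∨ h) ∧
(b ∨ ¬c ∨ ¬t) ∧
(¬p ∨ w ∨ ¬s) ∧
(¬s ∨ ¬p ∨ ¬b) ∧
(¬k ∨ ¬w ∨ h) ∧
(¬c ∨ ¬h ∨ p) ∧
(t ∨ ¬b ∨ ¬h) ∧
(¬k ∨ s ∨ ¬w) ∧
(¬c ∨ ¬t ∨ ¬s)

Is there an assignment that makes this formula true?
Yes

Yes, the formula is satisfiable.

One satisfying assignment is: c=False, s=True, p=False, w=False, b=True, k=True, h=True, t=True

Verification: With this assignment, all 32 clauses evaluate to true.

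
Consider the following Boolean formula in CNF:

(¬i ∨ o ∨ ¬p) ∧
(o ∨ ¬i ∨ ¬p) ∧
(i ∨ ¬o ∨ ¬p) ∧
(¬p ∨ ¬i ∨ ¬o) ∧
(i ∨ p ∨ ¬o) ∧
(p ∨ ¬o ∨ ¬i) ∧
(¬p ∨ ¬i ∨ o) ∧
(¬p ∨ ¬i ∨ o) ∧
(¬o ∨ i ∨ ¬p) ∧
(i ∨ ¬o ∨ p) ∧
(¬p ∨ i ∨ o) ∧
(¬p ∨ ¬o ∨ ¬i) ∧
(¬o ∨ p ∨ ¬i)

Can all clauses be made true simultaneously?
Yes

Yes, the formula is satisfiable.

One satisfying assignment is: o=False, p=False, i=False

Verification: With this assignment, all 13 clauses evaluate to true.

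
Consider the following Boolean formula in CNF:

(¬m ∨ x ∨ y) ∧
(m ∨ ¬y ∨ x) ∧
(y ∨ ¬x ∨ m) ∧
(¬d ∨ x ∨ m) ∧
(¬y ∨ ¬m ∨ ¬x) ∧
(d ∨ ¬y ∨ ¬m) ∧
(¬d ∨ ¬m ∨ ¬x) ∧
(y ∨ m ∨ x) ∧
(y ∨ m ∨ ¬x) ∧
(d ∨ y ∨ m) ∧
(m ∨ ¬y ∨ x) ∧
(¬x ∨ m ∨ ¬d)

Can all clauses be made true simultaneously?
Yes

Yes, the formula is satisfiable.

One satisfying assignment is: y=True, d=False, m=False, x=True

Verification: With this assignment, all 12 clauses evaluate to true.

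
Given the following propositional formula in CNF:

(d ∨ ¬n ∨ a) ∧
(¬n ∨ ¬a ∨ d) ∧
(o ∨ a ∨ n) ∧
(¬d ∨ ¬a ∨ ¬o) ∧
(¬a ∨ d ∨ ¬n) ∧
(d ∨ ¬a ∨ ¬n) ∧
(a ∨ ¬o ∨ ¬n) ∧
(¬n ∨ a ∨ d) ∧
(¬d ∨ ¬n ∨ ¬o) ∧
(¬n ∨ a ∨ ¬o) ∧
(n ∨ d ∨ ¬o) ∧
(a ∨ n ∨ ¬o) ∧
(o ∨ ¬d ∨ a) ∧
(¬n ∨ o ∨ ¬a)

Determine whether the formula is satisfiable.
Yes

Yes, the formula is satisfiable.

One satisfying assignment is: n=False, a=True, o=False, d=False

Verification: With this assignment, all 14 clauses evaluate to true.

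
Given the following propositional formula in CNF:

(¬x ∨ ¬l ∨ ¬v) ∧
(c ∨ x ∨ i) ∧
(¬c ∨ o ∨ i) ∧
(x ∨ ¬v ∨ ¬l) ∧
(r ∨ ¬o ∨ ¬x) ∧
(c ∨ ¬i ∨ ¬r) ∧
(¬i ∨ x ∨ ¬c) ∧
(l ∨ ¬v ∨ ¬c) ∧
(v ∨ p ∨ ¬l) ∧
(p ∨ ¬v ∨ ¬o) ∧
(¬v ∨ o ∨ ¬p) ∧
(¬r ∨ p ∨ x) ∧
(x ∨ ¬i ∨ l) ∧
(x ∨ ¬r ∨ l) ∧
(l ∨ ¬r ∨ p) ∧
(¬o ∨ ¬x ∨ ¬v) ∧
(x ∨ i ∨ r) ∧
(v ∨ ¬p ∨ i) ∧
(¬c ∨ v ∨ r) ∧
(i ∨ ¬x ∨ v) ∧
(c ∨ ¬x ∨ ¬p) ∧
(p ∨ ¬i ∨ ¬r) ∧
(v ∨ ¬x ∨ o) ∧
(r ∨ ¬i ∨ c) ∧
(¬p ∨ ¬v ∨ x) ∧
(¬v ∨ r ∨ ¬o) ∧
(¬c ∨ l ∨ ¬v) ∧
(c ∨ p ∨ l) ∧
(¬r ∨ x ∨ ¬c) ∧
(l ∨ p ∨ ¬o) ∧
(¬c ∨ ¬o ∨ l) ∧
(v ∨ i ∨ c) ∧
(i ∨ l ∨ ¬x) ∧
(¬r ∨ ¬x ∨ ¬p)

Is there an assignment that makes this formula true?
No

No, the formula is not satisfiable.

No assignment of truth values to the variables can make all 34 clauses true simultaneously.

The formula is UNSAT (unsatisfiable).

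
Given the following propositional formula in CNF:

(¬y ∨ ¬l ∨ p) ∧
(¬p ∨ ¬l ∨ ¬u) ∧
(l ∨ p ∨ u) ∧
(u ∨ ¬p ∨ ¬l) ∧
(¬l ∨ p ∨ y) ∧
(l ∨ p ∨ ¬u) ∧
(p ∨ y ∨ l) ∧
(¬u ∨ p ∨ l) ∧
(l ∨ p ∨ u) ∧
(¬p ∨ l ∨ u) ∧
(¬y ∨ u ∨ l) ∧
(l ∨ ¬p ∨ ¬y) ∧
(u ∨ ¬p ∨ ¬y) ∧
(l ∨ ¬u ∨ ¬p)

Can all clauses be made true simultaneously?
No

No, the formula is not satisfiable.

No assignment of truth values to the variables can make all 14 clauses true simultaneously.

The formula is UNSAT (unsatisfiable).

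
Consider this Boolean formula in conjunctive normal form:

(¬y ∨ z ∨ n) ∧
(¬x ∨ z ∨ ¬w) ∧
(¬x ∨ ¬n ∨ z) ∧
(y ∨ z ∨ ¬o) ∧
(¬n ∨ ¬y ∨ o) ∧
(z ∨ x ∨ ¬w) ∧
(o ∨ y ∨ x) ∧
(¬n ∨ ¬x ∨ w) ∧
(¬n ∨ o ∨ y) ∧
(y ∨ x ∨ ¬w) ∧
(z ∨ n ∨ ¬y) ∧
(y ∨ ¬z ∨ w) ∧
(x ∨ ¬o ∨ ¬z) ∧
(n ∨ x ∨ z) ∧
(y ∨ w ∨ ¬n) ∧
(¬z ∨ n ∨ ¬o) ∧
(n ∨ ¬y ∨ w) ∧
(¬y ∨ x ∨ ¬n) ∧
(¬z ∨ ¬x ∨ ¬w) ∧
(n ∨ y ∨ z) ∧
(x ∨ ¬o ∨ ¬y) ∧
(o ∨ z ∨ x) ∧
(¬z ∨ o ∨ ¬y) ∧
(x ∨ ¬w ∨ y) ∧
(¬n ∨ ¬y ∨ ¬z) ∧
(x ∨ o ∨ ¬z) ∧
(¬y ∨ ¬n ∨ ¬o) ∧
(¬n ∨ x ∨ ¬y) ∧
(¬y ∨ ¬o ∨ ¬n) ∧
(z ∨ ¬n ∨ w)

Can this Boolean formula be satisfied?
No

No, the formula is not satisfiable.

No assignment of truth values to the variables can make all 30 clauses true simultaneously.

The formula is UNSAT (unsatisfiable).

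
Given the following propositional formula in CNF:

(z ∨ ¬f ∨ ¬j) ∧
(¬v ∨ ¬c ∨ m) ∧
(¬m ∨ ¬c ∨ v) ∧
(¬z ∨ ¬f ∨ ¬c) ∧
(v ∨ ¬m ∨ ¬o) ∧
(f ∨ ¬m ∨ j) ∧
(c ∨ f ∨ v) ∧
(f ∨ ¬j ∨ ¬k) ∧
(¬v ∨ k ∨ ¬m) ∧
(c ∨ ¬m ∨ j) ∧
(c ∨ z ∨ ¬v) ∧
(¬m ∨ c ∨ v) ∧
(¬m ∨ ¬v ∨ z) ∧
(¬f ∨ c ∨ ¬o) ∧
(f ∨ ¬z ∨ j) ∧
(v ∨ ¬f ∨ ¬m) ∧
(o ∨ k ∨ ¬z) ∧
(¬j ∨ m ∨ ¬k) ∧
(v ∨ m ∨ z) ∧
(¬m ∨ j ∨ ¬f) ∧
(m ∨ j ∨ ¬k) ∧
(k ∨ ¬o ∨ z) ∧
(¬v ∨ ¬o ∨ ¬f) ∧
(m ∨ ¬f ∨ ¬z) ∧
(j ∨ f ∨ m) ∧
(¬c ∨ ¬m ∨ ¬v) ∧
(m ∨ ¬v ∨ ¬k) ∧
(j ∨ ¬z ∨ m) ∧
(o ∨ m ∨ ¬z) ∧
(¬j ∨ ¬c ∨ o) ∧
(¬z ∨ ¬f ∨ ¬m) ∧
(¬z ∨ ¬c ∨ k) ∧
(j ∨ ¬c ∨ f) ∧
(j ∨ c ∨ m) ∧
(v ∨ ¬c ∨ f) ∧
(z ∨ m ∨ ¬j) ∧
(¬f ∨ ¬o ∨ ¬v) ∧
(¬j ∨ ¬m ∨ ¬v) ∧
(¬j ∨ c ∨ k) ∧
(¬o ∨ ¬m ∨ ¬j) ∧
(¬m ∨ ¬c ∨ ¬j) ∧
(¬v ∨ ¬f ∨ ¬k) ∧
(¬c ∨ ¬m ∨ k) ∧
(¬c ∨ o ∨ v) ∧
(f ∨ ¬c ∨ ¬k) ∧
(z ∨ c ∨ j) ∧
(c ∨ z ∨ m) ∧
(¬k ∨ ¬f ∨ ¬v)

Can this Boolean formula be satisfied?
No

No, the formula is not satisfiable.

No assignment of truth values to the variables can make all 48 clauses true simultaneously.

The formula is UNSAT (unsatisfiable).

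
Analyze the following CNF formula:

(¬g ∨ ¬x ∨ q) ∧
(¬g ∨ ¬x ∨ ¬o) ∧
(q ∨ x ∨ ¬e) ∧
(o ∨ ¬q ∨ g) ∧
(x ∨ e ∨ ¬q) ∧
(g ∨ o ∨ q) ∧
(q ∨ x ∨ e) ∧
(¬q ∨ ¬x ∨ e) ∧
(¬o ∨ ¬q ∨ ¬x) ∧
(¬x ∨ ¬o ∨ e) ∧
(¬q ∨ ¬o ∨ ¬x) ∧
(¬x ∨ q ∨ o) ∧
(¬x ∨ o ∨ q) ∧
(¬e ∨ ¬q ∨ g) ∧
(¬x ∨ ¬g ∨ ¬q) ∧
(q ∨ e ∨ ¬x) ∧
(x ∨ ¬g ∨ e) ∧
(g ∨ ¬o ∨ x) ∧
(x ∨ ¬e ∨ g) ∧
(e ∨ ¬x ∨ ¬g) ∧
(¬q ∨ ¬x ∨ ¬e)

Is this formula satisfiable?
Yes

Yes, the formula is satisfiable.

One satisfying assignment is: x=False, e=True, q=True, g=True, o=False

Verification: With this assignment, all 21 clauses evaluate to true.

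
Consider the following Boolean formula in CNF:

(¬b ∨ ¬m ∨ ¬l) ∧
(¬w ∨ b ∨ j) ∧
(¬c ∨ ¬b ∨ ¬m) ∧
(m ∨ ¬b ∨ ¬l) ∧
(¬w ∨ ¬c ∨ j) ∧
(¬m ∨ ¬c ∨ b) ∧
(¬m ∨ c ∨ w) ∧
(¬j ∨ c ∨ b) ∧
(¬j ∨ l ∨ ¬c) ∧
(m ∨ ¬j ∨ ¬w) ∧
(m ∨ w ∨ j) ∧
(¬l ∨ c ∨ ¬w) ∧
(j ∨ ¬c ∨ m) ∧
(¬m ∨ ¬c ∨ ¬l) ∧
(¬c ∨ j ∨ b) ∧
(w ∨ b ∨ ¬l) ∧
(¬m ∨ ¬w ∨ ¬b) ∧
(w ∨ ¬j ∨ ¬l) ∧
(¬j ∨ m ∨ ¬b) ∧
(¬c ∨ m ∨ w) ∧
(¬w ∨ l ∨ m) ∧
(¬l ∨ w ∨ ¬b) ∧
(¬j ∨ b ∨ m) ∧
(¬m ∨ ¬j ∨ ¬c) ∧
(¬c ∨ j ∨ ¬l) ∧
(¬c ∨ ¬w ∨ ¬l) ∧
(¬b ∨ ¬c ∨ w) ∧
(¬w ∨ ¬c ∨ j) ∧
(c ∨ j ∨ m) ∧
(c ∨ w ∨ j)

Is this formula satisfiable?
No

No, the formula is not satisfiable.

No assignment of truth values to the variables can make all 30 clauses true simultaneously.

The formula is UNSAT (unsatisfiable).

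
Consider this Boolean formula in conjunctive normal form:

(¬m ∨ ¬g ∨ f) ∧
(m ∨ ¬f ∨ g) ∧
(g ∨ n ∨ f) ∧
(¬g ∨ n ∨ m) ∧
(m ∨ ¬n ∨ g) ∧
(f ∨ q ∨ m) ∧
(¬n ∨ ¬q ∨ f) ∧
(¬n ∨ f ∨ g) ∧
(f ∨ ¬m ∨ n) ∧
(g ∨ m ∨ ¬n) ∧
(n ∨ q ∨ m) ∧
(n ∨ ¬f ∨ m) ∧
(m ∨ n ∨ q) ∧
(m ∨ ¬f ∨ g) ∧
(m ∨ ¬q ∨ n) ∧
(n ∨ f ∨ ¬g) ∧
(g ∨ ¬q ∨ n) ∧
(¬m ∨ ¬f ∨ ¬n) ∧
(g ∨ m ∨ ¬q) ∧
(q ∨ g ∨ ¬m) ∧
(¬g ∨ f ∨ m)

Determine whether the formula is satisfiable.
Yes

Yes, the formula is satisfiable.

One satisfying assignment is: q=False, g=True, f=True, m=False, n=True

Verification: With this assignment, all 21 clauses evaluate to true.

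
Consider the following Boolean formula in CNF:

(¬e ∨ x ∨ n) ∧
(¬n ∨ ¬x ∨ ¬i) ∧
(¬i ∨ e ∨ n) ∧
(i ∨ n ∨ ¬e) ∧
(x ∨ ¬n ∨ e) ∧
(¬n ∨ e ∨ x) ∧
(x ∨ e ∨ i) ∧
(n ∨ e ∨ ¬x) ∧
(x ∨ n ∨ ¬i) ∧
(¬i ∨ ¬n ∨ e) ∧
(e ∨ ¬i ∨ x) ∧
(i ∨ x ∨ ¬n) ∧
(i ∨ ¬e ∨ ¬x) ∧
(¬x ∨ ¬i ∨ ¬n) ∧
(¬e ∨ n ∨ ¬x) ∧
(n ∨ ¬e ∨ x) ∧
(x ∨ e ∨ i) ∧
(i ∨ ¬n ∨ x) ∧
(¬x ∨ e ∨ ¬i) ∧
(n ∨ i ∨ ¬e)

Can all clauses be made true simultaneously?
Yes

Yes, the formula is satisfiable.

One satisfying assignment is: x=True, e=False, n=True, i=False

Verification: With this assignment, all 20 clauses evaluate to true.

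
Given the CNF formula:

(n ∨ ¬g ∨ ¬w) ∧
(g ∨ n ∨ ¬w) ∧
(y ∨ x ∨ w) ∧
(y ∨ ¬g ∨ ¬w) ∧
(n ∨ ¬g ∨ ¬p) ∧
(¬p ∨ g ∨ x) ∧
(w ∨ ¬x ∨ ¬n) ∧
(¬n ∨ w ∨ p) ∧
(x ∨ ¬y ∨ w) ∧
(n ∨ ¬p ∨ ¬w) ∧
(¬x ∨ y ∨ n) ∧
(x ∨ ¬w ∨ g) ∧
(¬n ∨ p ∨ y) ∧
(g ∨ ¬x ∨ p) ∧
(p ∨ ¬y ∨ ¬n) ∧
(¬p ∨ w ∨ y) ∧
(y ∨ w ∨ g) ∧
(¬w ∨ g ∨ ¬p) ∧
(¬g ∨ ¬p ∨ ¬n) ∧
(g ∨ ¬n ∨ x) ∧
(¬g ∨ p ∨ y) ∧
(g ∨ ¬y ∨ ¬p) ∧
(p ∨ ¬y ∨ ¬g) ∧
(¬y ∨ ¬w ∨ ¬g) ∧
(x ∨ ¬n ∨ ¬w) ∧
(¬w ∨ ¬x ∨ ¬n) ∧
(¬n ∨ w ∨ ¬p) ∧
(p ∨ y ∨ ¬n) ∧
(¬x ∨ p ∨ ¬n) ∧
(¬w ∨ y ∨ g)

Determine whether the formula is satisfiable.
No

No, the formula is not satisfiable.

No assignment of truth values to the variables can make all 30 clauses true simultaneously.

The formula is UNSAT (unsatisfiable).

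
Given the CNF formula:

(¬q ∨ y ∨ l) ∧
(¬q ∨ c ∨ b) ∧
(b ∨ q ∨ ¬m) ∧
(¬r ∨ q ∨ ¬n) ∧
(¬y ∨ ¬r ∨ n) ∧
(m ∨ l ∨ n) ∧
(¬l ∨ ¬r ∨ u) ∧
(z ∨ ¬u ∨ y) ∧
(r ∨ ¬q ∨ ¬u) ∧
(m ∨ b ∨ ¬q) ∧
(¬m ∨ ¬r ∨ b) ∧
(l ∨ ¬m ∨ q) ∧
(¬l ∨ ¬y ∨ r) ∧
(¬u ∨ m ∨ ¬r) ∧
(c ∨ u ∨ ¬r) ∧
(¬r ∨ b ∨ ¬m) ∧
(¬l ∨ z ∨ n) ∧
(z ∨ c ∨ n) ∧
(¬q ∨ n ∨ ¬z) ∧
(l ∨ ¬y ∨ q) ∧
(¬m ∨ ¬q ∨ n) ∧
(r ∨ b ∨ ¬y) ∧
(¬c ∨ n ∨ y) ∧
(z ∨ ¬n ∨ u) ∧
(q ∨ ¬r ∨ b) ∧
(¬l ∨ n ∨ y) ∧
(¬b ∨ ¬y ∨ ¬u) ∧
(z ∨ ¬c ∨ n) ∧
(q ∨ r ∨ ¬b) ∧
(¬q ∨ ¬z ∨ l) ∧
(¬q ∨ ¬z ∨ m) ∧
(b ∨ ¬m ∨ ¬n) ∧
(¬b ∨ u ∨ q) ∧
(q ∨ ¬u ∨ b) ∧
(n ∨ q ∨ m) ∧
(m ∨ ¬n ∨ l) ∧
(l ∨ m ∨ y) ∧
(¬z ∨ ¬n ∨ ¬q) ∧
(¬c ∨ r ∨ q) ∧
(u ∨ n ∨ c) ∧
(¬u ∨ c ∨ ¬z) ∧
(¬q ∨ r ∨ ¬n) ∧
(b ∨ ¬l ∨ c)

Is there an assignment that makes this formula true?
No

No, the formula is not satisfiable.

No assignment of truth values to the variables can make all 43 clauses true simultaneously.

The formula is UNSAT (unsatisfiable).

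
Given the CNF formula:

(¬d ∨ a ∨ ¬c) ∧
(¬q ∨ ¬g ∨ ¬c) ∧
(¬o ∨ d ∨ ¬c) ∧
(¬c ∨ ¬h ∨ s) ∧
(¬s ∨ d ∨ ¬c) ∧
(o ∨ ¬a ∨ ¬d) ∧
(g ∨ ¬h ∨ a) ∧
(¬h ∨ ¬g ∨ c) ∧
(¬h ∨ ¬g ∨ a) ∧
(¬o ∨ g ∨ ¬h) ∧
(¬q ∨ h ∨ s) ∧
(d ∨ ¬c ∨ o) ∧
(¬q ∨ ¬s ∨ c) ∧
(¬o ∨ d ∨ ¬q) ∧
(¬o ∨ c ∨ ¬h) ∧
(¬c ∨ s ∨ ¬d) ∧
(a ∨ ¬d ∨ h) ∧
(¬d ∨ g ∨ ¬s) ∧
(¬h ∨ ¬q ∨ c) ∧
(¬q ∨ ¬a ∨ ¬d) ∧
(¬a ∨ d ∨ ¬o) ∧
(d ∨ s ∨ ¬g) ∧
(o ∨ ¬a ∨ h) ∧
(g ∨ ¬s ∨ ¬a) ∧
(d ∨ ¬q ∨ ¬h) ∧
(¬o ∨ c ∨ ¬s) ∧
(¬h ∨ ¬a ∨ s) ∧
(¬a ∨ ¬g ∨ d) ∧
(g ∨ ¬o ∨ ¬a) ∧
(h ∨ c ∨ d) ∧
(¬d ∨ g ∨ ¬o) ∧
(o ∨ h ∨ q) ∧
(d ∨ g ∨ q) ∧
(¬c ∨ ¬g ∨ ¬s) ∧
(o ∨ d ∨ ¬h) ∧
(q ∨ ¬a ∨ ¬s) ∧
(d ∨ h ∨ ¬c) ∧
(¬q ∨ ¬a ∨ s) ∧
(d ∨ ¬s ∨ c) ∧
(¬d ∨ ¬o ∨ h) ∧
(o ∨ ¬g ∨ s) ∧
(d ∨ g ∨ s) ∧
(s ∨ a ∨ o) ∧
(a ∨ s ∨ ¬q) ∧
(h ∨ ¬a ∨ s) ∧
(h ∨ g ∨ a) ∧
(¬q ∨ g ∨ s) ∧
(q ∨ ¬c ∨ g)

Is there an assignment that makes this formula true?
No

No, the formula is not satisfiable.

No assignment of truth values to the variables can make all 48 clauses true simultaneously.

The formula is UNSAT (unsatisfiable).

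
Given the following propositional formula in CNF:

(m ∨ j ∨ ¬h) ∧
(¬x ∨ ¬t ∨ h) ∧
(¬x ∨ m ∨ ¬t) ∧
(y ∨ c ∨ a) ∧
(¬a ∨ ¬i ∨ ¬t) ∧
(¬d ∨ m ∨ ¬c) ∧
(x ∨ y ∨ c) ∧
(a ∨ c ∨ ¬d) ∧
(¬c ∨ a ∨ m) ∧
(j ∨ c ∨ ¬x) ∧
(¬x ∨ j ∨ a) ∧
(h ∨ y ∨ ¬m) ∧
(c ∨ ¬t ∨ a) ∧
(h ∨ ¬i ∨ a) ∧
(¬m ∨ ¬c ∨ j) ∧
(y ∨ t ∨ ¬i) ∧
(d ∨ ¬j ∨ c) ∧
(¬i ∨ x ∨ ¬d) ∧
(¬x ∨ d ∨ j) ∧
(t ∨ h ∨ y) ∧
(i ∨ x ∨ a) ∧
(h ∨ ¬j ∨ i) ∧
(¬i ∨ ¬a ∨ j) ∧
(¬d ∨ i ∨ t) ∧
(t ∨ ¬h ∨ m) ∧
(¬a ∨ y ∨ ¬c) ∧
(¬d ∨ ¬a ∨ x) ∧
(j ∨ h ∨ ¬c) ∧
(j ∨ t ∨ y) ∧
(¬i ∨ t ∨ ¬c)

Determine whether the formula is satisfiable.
Yes

Yes, the formula is satisfiable.

One satisfying assignment is: t=False, c=True, y=False, d=False, a=False, j=True, x=True, i=False, h=True, m=True

Verification: With this assignment, all 30 clauses evaluate to true.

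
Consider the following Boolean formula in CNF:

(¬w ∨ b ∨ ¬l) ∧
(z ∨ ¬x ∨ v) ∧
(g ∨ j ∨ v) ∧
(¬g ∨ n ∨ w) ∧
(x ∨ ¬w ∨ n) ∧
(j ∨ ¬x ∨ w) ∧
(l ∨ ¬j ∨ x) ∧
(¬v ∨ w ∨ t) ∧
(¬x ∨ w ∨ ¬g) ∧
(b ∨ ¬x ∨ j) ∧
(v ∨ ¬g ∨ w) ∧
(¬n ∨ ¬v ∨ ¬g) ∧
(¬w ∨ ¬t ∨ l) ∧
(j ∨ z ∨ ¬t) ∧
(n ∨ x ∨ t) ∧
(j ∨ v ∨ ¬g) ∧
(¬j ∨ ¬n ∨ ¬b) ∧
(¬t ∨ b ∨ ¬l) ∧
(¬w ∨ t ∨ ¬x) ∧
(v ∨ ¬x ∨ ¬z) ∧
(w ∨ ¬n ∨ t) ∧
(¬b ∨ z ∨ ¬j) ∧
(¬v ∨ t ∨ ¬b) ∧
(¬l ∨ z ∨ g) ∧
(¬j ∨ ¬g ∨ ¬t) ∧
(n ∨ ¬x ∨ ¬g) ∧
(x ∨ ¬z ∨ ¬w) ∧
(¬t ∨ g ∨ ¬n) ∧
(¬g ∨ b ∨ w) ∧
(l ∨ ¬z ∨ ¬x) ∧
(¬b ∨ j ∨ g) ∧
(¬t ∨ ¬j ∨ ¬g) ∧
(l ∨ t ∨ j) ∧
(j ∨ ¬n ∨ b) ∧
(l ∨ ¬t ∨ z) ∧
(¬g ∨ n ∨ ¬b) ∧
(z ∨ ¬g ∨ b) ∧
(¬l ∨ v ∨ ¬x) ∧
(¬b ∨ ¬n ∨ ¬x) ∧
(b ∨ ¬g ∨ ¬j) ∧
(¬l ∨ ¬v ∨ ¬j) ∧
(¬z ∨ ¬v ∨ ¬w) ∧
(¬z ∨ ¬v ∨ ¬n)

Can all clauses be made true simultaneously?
Yes

Yes, the formula is satisfiable.

One satisfying assignment is: v=True, j=False, b=False, g=False, n=False, w=False, t=True, z=True, x=False, l=False

Verification: With this assignment, all 43 clauses evaluate to true.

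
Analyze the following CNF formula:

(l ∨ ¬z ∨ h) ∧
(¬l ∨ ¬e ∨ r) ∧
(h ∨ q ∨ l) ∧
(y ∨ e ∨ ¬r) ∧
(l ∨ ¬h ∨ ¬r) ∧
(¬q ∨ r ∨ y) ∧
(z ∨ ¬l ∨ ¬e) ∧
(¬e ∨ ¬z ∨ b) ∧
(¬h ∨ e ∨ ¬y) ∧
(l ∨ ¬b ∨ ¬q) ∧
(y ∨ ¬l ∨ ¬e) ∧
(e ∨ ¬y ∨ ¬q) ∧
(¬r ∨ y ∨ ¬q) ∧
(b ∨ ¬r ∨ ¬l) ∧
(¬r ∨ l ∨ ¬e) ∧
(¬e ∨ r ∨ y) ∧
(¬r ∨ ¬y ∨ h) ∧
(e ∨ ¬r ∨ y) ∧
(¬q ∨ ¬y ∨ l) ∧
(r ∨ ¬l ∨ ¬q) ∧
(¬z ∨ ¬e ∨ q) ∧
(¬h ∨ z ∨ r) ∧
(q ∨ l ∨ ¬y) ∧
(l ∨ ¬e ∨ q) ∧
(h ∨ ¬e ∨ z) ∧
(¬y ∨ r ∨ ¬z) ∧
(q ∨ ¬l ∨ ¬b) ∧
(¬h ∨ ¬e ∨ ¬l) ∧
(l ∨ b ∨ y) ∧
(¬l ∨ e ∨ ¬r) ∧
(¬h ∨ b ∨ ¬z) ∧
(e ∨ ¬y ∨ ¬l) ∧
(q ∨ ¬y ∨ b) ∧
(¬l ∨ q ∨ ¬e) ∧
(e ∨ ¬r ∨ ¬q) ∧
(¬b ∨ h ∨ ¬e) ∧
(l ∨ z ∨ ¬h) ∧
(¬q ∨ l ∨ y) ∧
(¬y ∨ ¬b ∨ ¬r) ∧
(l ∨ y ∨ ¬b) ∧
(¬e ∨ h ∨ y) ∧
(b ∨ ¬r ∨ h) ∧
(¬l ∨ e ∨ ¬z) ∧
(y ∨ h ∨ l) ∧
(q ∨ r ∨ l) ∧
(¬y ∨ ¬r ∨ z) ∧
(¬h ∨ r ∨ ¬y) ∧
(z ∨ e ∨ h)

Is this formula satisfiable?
No

No, the formula is not satisfiable.

No assignment of truth values to the variables can make all 48 clauses true simultaneously.

The formula is UNSAT (unsatisfiable).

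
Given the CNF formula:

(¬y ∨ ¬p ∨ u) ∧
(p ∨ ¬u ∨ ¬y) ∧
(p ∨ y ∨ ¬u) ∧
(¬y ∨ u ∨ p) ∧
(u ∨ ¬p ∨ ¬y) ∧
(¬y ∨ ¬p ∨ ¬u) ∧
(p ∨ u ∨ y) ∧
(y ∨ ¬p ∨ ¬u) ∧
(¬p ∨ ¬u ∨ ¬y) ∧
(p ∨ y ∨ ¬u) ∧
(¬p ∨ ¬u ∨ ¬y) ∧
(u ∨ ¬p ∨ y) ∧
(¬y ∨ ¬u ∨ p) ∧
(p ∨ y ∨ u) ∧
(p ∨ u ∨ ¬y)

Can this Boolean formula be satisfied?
No

No, the formula is not satisfiable.

No assignment of truth values to the variables can make all 15 clauses true simultaneously.

The formula is UNSAT (unsatisfiable).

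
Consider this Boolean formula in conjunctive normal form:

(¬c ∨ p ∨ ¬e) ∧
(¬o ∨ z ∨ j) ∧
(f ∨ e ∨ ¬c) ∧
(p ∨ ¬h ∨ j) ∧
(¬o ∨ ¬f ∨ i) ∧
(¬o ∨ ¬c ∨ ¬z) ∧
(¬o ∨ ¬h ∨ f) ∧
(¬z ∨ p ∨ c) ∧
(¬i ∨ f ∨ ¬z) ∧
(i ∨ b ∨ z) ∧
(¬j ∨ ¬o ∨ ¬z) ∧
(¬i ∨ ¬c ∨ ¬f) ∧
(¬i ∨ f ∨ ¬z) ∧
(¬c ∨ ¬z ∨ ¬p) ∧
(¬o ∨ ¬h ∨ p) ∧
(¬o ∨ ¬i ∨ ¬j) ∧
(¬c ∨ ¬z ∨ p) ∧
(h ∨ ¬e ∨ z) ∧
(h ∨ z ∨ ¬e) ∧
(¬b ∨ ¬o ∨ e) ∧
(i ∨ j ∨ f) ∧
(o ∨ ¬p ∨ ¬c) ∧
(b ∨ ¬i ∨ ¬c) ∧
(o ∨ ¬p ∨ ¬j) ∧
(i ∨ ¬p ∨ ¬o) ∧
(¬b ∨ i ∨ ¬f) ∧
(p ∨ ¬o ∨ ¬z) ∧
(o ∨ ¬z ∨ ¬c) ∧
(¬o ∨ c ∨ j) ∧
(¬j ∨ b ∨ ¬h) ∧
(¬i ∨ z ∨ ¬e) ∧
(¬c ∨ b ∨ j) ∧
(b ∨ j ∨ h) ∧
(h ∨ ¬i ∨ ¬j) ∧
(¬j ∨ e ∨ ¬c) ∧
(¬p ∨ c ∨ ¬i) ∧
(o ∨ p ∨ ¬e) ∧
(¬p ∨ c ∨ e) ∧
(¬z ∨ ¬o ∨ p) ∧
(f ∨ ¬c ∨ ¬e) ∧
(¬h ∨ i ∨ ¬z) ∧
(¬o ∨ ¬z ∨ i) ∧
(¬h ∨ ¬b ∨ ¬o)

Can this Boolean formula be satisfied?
Yes

Yes, the formula is satisfiable.

One satisfying assignment is: b=True, h=False, i=True, o=False, p=False, f=False, e=False, j=False, z=False, c=False

Verification: With this assignment, all 43 clauses evaluate to true.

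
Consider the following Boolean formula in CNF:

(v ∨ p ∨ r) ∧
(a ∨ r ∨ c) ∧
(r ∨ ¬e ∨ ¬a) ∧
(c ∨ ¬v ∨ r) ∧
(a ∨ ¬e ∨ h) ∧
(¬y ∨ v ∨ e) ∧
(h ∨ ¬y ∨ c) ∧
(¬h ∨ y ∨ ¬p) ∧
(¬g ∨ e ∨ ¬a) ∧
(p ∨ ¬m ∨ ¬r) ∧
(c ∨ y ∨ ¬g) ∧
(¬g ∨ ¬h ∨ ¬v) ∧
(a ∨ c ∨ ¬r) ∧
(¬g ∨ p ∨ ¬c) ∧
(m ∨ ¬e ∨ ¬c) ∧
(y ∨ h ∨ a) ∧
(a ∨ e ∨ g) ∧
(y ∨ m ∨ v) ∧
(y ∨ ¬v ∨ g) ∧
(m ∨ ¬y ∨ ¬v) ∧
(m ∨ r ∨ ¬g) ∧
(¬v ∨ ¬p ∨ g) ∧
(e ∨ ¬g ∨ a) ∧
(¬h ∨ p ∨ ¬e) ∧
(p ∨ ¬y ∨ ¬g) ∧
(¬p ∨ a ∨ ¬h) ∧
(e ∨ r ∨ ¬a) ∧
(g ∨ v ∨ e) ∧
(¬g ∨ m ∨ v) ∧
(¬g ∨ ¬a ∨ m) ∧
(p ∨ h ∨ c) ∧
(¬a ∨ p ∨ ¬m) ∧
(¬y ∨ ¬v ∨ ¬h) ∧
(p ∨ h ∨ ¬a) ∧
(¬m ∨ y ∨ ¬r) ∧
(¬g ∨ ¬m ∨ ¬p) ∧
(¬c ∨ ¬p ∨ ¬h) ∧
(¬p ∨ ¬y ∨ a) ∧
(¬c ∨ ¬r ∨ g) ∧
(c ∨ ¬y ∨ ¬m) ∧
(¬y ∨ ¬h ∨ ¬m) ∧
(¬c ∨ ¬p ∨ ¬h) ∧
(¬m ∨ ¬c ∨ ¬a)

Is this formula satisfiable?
Yes

Yes, the formula is satisfiable.

One satisfying assignment is: a=True, m=False, g=False, y=True, e=True, c=False, v=False, p=True, h=True, r=True

Verification: With this assignment, all 43 clauses evaluate to true.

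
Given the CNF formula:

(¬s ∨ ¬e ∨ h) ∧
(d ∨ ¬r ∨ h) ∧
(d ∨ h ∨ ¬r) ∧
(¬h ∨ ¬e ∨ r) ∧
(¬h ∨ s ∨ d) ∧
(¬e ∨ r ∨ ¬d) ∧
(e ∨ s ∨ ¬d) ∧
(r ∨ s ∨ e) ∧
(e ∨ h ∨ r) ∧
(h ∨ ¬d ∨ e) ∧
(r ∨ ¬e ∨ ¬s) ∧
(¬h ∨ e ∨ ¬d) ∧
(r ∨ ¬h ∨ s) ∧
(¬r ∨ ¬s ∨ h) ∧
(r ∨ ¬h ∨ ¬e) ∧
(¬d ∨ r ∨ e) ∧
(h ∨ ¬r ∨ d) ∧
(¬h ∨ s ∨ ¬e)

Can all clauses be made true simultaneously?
Yes

Yes, the formula is satisfiable.

One satisfying assignment is: d=False, h=False, e=True, r=False, s=False

Verification: With this assignment, all 18 clauses evaluate to true.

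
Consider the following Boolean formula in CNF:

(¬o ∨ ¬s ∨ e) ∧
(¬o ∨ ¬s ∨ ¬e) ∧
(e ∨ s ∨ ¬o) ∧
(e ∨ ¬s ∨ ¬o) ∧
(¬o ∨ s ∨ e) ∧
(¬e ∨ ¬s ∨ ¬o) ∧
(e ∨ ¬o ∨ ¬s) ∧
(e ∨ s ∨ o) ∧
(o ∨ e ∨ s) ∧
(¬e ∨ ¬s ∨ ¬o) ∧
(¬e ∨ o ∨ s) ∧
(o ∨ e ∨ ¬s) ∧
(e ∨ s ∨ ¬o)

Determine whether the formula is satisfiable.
Yes

Yes, the formula is satisfiable.

One satisfying assignment is: o=False, s=True, e=True

Verification: With this assignment, all 13 clauses evaluate to true.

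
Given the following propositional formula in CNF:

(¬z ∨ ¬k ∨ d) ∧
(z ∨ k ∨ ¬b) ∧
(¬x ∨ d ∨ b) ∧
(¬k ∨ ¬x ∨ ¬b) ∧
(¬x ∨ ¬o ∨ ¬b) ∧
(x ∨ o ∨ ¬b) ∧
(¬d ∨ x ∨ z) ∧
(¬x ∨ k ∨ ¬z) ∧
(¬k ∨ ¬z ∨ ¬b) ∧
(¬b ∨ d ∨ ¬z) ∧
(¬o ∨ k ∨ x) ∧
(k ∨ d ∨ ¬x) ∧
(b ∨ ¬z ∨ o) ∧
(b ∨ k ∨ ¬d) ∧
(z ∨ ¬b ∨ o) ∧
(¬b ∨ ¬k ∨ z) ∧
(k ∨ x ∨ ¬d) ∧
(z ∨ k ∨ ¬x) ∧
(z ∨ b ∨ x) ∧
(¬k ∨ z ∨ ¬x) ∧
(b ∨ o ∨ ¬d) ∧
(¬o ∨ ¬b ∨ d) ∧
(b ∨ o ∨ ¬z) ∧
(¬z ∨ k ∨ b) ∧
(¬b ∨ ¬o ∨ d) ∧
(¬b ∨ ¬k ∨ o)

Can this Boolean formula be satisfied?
Yes

Yes, the formula is satisfiable.

One satisfying assignment is: k=True, x=False, d=True, o=True, b=False, z=True

Verification: With this assignment, all 26 clauses evaluate to true.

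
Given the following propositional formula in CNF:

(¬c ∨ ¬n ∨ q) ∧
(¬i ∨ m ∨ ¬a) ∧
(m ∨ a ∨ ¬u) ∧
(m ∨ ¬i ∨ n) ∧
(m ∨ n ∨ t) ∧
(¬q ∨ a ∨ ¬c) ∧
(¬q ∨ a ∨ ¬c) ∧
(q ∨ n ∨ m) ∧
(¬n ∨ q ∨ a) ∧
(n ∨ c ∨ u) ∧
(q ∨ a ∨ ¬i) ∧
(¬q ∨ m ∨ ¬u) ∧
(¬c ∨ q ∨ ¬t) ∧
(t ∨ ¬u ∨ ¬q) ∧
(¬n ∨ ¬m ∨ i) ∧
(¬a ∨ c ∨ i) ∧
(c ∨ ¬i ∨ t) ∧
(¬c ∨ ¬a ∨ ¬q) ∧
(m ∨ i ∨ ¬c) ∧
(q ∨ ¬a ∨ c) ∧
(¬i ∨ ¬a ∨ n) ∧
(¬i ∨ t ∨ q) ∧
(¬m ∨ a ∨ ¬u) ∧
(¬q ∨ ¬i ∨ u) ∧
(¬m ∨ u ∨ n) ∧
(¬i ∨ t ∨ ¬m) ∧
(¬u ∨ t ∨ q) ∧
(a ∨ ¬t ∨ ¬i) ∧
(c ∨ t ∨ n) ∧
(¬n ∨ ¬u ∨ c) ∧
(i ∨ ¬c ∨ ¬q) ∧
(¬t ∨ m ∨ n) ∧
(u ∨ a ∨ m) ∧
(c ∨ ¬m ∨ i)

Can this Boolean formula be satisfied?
No

No, the formula is not satisfiable.

No assignment of truth values to the variables can make all 34 clauses true simultaneously.

The formula is UNSAT (unsatisfiable).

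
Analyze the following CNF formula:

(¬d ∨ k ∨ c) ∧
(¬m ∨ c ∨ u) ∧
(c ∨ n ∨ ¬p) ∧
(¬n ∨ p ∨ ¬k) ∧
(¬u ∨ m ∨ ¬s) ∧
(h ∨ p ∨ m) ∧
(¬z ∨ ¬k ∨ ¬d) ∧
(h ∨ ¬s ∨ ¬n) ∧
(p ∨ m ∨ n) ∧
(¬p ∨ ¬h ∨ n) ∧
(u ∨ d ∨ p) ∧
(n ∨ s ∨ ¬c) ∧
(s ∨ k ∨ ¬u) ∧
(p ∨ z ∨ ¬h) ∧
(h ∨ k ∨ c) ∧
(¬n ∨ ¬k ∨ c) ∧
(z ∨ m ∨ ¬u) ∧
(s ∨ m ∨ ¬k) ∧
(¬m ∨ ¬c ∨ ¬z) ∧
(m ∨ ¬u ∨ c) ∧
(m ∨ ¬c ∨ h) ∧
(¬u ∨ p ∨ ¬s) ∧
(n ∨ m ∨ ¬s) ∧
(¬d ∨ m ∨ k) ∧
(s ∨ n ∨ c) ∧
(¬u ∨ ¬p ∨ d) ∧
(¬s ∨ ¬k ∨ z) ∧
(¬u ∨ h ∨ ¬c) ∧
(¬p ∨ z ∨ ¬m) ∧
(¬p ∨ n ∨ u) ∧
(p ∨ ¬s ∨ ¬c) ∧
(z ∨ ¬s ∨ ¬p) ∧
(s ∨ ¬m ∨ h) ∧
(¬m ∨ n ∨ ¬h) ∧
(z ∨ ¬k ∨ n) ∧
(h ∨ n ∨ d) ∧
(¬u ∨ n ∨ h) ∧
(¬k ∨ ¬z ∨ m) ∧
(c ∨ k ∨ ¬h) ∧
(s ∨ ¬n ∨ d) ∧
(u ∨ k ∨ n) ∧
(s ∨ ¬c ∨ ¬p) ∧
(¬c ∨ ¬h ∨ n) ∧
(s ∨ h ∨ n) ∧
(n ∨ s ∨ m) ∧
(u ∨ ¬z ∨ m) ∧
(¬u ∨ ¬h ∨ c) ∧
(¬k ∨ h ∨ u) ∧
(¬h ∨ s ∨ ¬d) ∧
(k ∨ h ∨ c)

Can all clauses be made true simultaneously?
No

No, the formula is not satisfiable.

No assignment of truth values to the variables can make all 50 clauses true simultaneously.

The formula is UNSAT (unsatisfiable).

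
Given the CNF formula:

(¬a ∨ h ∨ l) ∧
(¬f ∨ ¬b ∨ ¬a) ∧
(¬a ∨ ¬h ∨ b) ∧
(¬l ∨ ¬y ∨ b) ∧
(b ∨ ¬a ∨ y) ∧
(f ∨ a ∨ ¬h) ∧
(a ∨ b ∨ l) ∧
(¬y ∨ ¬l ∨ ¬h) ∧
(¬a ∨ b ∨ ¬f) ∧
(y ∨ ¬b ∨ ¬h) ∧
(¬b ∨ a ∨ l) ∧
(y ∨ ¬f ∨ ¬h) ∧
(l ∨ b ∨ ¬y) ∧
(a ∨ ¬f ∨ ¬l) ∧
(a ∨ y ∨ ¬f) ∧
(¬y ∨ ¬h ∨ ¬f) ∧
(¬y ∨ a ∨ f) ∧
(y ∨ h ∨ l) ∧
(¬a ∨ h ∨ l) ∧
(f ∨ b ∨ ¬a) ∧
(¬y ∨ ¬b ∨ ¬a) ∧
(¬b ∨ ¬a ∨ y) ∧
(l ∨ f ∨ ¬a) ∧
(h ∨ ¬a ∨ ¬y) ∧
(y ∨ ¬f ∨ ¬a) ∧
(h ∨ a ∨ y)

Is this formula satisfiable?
No

No, the formula is not satisfiable.

No assignment of truth values to the variables can make all 26 clauses true simultaneously.

The formula is UNSAT (unsatisfiable).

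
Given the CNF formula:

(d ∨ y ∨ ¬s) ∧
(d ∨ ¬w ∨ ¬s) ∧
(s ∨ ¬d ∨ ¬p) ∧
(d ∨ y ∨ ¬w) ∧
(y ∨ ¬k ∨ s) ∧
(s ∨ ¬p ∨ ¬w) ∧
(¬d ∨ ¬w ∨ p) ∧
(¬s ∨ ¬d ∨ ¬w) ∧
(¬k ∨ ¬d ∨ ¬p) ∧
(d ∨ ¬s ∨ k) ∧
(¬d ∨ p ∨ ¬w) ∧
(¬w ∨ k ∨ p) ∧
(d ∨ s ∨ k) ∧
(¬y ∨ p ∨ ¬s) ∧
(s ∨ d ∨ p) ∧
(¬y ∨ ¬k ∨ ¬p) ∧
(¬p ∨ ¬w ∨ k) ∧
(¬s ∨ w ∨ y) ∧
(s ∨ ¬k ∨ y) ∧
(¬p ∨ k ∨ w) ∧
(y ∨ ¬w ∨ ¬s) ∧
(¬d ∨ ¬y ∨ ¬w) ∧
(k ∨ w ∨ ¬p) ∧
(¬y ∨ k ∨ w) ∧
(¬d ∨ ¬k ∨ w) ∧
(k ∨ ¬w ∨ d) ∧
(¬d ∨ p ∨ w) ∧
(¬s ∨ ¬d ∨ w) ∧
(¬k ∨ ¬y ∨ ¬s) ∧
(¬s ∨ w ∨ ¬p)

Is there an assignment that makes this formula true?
No

No, the formula is not satisfiable.

No assignment of truth values to the variables can make all 30 clauses true simultaneously.

The formula is UNSAT (unsatisfiable).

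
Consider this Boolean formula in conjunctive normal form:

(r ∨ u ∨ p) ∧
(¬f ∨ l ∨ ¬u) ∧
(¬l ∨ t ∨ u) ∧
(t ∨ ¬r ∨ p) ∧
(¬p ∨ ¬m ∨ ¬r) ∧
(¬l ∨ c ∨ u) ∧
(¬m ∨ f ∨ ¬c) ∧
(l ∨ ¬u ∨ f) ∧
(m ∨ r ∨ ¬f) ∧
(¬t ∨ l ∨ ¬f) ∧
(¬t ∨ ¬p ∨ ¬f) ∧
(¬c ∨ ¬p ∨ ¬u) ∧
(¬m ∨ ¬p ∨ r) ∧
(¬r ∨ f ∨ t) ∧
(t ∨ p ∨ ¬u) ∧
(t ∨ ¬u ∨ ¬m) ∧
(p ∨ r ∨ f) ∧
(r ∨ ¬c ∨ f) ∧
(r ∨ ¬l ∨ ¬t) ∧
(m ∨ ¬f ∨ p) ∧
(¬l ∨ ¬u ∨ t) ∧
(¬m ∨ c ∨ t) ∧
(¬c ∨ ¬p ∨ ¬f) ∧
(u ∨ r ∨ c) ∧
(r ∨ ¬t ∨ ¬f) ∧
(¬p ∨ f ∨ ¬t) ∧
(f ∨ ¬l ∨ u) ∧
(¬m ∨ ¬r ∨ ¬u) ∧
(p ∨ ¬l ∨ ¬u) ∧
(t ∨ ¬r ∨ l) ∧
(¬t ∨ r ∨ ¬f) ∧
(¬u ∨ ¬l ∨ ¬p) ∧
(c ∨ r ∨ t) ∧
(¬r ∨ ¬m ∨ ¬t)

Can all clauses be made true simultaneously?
Yes

Yes, the formula is satisfiable.

One satisfying assignment is: l=False, f=False, u=False, t=True, r=True, c=False, p=False, m=False

Verification: With this assignment, all 34 clauses evaluate to true.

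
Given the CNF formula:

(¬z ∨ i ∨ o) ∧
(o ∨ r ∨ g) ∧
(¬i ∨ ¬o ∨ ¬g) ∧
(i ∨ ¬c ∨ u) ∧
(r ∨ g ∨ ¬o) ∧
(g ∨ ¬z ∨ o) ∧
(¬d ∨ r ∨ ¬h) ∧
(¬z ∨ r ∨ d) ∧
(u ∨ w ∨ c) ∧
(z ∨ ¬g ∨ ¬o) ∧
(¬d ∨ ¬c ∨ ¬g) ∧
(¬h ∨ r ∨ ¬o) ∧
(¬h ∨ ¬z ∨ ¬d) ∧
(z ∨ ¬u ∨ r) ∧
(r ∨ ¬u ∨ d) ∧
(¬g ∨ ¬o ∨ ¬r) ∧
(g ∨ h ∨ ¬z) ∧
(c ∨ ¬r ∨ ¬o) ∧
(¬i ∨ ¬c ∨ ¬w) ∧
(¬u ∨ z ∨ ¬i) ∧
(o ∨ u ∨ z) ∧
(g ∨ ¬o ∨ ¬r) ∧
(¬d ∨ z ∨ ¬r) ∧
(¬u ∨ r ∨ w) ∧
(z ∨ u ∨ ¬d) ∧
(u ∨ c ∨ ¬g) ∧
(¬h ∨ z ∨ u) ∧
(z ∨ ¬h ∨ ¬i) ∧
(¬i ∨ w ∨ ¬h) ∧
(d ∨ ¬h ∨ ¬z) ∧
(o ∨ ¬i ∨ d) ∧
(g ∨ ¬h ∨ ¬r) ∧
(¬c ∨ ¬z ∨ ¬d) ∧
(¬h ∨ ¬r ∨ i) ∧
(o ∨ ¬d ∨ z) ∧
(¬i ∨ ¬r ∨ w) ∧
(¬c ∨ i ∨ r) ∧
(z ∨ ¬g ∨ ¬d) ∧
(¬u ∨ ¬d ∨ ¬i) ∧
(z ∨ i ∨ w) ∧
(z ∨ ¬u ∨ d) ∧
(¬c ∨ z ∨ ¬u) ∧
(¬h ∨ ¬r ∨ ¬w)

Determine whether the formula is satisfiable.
Yes

Yes, the formula is satisfiable.

One satisfying assignment is: i=False, w=True, g=True, z=True, c=False, r=False, h=False, u=True, d=True, o=True

Verification: With this assignment, all 43 clauses evaluate to true.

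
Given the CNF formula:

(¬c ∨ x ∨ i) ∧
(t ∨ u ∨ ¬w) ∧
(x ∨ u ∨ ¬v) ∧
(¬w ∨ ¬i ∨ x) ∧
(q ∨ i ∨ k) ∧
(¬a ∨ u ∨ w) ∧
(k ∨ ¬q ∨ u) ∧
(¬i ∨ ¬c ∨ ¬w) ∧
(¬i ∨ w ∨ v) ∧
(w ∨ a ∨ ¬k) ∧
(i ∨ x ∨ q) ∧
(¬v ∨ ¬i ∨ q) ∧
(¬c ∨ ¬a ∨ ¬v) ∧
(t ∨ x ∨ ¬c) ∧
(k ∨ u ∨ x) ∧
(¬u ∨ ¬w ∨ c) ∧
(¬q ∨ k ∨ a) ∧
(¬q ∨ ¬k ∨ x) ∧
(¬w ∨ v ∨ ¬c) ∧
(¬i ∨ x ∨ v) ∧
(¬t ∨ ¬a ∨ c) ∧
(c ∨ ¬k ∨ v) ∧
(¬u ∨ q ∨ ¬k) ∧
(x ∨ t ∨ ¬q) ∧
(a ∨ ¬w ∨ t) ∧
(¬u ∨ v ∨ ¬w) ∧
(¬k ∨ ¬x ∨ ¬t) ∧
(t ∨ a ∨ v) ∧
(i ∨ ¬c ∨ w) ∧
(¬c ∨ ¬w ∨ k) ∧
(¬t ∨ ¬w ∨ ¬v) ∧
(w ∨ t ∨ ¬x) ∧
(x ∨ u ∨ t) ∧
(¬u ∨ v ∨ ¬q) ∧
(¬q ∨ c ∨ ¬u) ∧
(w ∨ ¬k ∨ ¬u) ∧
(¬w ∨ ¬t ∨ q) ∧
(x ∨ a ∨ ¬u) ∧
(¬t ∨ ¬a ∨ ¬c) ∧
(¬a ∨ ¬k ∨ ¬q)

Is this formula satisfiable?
No

No, the formula is not satisfiable.

No assignment of truth values to the variables can make all 40 clauses true simultaneously.

The formula is UNSAT (unsatisfiable).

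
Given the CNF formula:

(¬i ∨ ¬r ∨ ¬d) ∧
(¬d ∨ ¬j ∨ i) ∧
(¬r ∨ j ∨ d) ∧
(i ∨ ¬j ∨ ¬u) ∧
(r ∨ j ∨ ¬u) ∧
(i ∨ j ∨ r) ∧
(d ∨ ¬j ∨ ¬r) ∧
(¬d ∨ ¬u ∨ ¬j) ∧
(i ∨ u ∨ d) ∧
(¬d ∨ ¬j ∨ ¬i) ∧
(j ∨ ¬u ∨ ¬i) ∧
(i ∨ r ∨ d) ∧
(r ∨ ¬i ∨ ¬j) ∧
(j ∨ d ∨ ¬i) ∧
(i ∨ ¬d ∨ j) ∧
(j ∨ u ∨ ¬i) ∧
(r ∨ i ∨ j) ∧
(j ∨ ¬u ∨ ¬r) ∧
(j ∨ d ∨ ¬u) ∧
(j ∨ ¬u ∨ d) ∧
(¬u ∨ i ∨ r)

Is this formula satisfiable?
No

No, the formula is not satisfiable.

No assignment of truth values to the variables can make all 21 clauses true simultaneously.

The formula is UNSAT (unsatisfiable).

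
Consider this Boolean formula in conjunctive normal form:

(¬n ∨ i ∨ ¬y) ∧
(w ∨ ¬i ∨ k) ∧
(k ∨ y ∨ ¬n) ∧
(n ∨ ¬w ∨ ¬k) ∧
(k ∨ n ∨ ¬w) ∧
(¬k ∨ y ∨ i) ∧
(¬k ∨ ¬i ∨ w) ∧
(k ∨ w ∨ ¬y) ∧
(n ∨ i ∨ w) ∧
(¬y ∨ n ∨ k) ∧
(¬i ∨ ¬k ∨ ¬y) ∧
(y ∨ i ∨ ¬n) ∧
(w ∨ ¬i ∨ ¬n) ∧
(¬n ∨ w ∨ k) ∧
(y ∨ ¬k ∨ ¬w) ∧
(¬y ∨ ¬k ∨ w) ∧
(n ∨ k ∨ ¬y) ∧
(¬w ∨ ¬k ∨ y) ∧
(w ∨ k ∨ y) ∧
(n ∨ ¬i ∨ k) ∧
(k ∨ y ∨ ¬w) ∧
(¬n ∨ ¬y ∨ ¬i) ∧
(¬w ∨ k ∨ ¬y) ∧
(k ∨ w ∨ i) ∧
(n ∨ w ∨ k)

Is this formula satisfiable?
No

No, the formula is not satisfiable.

No assignment of truth values to the variables can make all 25 clauses true simultaneously.

The formula is UNSAT (unsatisfiable).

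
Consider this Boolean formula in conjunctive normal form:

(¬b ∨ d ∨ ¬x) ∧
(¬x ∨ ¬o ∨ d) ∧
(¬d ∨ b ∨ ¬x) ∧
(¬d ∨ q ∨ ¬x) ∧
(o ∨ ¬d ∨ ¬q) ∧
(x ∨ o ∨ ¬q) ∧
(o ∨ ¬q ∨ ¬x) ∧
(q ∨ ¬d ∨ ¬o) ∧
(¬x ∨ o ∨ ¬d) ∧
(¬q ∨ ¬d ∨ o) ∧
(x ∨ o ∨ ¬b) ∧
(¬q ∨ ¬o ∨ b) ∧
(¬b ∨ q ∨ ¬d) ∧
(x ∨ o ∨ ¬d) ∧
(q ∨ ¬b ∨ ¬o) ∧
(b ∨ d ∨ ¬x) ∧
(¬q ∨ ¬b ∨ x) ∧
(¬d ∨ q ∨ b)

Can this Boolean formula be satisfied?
Yes

Yes, the formula is satisfiable.

One satisfying assignment is: d=False, q=False, b=False, o=False, x=False

Verification: With this assignment, all 18 clauses evaluate to true.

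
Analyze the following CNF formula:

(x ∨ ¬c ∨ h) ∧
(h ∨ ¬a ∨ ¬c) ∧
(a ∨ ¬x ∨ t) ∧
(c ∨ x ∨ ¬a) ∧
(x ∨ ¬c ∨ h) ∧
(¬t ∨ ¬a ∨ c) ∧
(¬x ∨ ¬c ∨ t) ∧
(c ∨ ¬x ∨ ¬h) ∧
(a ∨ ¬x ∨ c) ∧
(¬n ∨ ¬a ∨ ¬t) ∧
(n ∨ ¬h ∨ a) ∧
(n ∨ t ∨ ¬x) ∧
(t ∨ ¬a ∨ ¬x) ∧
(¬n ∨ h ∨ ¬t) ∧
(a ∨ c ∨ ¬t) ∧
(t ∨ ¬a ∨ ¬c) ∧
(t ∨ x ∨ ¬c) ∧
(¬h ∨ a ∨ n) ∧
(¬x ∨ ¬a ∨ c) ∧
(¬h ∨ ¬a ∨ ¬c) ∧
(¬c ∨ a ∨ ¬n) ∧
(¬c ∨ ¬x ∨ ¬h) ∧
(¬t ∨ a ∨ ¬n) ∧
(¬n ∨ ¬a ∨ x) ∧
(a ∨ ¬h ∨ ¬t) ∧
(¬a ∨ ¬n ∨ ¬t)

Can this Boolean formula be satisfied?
Yes

Yes, the formula is satisfiable.

One satisfying assignment is: n=False, a=False, h=False, t=False, x=False, c=False

Verification: With this assignment, all 26 clauses evaluate to true.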